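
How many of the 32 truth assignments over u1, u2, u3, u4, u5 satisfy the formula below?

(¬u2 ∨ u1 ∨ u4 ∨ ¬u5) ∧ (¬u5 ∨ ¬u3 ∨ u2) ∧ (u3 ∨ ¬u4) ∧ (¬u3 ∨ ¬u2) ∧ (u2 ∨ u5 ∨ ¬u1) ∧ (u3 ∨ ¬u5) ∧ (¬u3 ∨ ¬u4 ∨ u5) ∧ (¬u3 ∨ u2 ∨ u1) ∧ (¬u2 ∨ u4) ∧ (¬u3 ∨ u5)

There are 2^5 = 32 truth assignments over (u1, u2, u3, u4, u5).
Split on u3. With u3 = True, the clauses containing u3 are satisfied and ¬u3 drops from the rest; 0 of the 2^4 = 16 assignments to the other variables satisfy what remains.
With u3 = False, by the same count on the reduced clause set, 1 assignment works.
(One model: u1=F, u2=F, u3=F, u4=F, u5=F.)
Total: 0 + 1 = 1.

1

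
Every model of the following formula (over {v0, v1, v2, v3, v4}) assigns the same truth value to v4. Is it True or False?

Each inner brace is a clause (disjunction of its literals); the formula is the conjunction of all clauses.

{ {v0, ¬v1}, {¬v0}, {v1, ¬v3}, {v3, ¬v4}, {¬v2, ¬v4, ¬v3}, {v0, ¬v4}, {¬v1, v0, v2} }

Suppose v4 = True.
Unit clause (¬v0) forces v0 = False.
That conflicts with the unit clause (v0).
So every satisfying assignment has v4 = False.

False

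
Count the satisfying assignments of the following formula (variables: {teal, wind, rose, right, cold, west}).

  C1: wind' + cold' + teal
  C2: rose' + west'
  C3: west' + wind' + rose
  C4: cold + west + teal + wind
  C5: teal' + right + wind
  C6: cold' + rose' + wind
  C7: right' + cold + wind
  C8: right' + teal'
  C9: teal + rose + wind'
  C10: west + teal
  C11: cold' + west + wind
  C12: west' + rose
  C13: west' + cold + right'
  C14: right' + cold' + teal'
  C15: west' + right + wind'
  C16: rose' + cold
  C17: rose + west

1

There are 2^6 = 64 truth assignments over (teal, wind, rose, right, cold, west).
Split on rose. With rose = 1, the clauses containing rose are satisfied and rose' drops from the rest; 1 of the 2^5 = 32 assignments to the other variables satisfy what remains.
With rose = 0, by the same count on the reduced clause set, 0 assignments work.
Total: 1 + 0 = 1.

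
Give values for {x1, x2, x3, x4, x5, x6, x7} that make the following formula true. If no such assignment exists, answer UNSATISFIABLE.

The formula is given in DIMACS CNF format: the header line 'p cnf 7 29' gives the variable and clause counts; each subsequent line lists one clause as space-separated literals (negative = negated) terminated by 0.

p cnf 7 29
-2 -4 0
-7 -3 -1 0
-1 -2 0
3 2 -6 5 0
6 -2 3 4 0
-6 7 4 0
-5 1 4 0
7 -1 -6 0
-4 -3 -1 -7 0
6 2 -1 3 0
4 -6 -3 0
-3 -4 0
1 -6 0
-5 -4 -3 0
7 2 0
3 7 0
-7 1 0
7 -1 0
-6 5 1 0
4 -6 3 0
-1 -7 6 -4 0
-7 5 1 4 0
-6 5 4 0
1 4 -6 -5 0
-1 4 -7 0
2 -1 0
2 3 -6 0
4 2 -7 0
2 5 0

x1=False; x2=True; x3=True; x4=False; x5=False; x6=False; x7=False

Suppose x2 = True.
Unit clause (¬x4) forces x4 = False.
Unit clause (¬x1) forces x1 = False.
Unit clause (¬x5) forces x5 = False.
Unit clause (¬x6) forces x6 = False.
Unit clause (x3) forces x3 = True.
Unit clause (¬x7) forces x7 = False.
Every clause now holds.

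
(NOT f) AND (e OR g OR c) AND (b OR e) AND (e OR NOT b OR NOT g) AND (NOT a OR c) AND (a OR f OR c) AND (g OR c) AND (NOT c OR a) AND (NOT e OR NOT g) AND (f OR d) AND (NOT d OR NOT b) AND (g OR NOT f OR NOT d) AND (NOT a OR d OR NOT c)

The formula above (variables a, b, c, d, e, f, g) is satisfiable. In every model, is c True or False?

Suppose c = false.
(NOT f) alone gives f = false.
(NOT a) alone gives a = false.
That conflicts with the unit clause (a).
So every satisfying assignment has c = True.

True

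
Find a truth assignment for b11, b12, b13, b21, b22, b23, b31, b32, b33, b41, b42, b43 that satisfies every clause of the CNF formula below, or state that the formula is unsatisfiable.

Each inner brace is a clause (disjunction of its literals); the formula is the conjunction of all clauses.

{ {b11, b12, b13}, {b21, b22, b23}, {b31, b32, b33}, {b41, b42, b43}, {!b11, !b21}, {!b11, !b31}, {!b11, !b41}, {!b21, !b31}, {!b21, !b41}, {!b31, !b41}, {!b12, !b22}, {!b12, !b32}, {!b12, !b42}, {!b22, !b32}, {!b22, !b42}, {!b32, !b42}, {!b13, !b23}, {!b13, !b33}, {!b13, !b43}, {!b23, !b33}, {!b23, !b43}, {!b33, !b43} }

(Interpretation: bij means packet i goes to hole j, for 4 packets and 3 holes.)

UNSATISFIABLE

Try b11 = false.
Try b12 = true.
The clause (!b22) is unit, so b22 = false.
The clause (!b32) is unit, so b32 = false.
The clause (!b42) is unit, so b42 = false.
Try b21 = true.
The clause (!b31) is unit, so b31 = false.
The clause (b33) is unit, so b33 = true.
The clause (!b41) is unit, so b41 = false.
The clause (b43) is unit, so b43 = true.
Now (!b43) is unsatisfied and unit — conflict.
Undo b21 and try b21 = false.
The clause (b23) is unit, so b23 = true.
The clause (!b13) is unit, so b13 = false.
The clause (!b33) is unit, so b33 = false.
The clause (b31) is unit, so b31 = true.
The clause (!b41) is unit, so b41 = false.
The clause (b43) is unit, so b43 = true.
Now (!b43) is unsatisfied and unit — conflict.
Either choice for b21 ends in contradiction.
Undo b12 and try b12 = false.
The clause (b13) is unit, so b13 = true.
The clause (!b23) is unit, so b23 = false.
The clause (!b33) is unit, so b33 = false.
The clause (!b43) is unit, so b43 = false.
Try b21 = true.
The clause (!b31) is unit, so b31 = false.
The clause (b32) is unit, so b32 = true.
The clause (!b41) is unit, so b41 = false.
The clause (b42) is unit, so b42 = true.
Now (!b42) is unsatisfied and unit — conflict.
Undo b21 and try b21 = false.
The clause (b22) is unit, so b22 = true.
The clause (!b32) is unit, so b32 = false.
The clause (b31) is unit, so b31 = true.
The clause (!b41) is unit, so b41 = false.
The clause (b42) is unit, so b42 = true.
Now (!b42) is unsatisfied and unit — conflict.
Either choice for b21 ends in contradiction.
Either choice for b12 ends in contradiction.
Undo b11 and try b11 = true.
The clause (!b21) is unit, so b21 = false.
The clause (!b31) is unit, so b31 = false.
The clause (!b41) is unit, so b41 = false.
Try b22 = true.
The clause (!b12) is unit, so b12 = false.
The clause (!b32) is unit, so b32 = false.
The clause (b33) is unit, so b33 = true.
The clause (!b42) is unit, so b42 = false.
The clause (b43) is unit, so b43 = true.
Now (!b43) is unsatisfied and unit — conflict.
Undo b22 and try b22 = false.
The clause (b23) is unit, so b23 = true.
The clause (!b13) is unit, so b13 = false.
The clause (!b33) is unit, so b33 = false.
The clause (b32) is unit, so b32 = true.
The clause (!b12) is unit, so b12 = false.
The clause (!b42) is unit, so b42 = false.
The clause (b43) is unit, so b43 = true.
Now (!b43) is unsatisfied and unit — conflict.
Either choice for b22 ends in contradiction.
Either choice for b11 ends in contradiction.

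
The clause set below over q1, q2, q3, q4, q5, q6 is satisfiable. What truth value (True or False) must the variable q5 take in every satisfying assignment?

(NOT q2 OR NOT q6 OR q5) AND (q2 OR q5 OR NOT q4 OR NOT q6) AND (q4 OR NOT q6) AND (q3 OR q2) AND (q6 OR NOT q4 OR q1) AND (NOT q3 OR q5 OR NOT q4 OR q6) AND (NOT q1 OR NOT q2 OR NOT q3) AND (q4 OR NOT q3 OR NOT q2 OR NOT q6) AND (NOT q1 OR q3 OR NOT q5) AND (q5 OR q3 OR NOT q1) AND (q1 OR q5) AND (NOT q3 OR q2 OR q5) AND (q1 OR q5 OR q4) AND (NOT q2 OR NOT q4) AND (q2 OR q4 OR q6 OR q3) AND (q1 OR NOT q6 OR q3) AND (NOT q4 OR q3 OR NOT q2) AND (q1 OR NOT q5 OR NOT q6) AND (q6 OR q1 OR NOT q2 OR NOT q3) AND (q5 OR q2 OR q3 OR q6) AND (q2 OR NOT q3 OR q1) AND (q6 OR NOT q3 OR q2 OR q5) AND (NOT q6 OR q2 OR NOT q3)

Suppose q5 = false.
(q1) alone gives q1 = true.
(q3) alone gives q3 = true.
(NOT q2) alone gives q2 = false.
That conflicts with the unit clause (q2).
So every satisfying assignment has q5 = True.

True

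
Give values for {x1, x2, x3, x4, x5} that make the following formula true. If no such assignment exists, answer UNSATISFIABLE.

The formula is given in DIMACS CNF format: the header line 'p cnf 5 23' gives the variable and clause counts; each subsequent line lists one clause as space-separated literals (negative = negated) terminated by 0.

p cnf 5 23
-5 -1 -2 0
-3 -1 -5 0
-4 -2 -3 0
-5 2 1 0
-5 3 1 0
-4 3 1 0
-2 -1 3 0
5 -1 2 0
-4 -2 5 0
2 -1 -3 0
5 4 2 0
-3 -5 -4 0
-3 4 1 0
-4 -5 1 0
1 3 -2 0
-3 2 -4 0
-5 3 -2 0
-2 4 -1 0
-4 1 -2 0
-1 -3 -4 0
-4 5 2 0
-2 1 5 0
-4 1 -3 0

Try x5 = True.
Try x1 = True.
(¬x2) alone gives x2 = False.
(¬x3) alone gives x3 = False.
Every clause is now satisfied; x4 is unconstrained.

x1: True,  x2: False,  x3: False,  x4: True,  x5: True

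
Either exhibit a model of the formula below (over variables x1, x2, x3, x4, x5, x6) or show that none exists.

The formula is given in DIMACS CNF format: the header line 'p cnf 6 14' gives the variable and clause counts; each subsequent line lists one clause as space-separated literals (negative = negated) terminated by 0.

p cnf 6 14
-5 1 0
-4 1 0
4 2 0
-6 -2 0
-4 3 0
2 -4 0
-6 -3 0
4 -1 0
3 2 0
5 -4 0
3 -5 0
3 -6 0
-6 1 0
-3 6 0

x1=False; x2=True; x3=False; x4=False; x5=False; x6=False

Suppose x5 = False.
From the singleton clause (¬x4), x4 = False.
From the singleton clause (x2), x2 = True.
From the singleton clause (¬x6), x6 = False.
From the singleton clause (¬x1), x1 = False.
From the singleton clause (¬x3), x3 = False.
This assignment satisfies each clause.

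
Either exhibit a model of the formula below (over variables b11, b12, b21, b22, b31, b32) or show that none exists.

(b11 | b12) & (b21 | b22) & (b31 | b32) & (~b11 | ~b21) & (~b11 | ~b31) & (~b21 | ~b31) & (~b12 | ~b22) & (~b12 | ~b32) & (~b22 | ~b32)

UNSATISFIABLE

Branch on b11: set b11 = 1.
(~b21) alone gives b21 = 0.
(b22) alone gives b22 = 1.
(~b31) alone gives b31 = 0.
(b32) alone gives b32 = 1.
That conflicts with the unit clause (~b32).
That branch fails; take b11 = 0 instead.
(b12) alone gives b12 = 1.
(~b22) alone gives b22 = 0.
(b21) alone gives b21 = 1.
(~b31) alone gives b31 = 0.
(b32) alone gives b32 = 1.
That conflicts with the unit clause (~b32).
Both values of b11 lead to a conflict.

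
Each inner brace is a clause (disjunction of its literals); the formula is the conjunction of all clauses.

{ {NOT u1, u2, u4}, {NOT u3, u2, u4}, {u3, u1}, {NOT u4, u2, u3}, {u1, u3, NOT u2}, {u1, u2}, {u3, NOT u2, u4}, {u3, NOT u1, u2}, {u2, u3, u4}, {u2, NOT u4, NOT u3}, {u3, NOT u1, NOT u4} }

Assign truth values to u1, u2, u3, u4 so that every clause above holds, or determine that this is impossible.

u1 ↦ true; u2 ↦ true; u3 ↦ true; u4 ↦ false

Case u3 = true:
Case u2 = true:
Every clause is now satisfied; u1, u4 are unconstrained.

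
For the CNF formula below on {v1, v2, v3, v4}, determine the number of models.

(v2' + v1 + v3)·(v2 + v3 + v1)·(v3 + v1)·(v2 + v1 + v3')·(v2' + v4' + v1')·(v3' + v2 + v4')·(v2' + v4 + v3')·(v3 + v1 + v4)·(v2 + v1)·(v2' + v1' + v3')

There are 2^4 = 16 truth assignments over (v1, v2, v3, v4).
Check each against the 10 clauses (columns in the order v1, v2, v3, v4):
  F F F F  ✗ fails (v2 + v3 + v1)
  F F F T  ✗ fails (v2 + v3 + v1)
  F F T F  ✗ fails (v2 + v1 + v3')
  F F T T  ✗ fails (v2 + v1 + v3')
  F T F F  ✗ fails (v2' + v1 + v3)
  F T F T  ✗ fails (v2' + v1 + v3)
  F T T F  ✗ fails (v2' + v4 + v3')
  F T T T  ✓ satisfies all
  T F F F  ✓ satisfies all
  T F F T  ✓ satisfies all
  T F T F  ✓ satisfies all
  T F T T  ✗ fails (v3' + v2 + v4')
  T T F F  ✓ satisfies all
  T T F T  ✗ fails (v2' + v4' + v1')
  T T T F  ✗ fails (v2' + v4 + v3')
  T T T T  ✗ fails (v2' + v4' + v1')
5 of the 16 rows are models.

5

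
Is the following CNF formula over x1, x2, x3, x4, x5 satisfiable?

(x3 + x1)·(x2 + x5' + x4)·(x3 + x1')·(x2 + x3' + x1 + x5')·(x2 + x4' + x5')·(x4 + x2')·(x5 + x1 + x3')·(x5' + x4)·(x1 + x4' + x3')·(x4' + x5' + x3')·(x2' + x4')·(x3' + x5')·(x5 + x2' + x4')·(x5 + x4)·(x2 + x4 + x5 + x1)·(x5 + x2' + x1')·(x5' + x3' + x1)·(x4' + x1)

Yes

Try x3 = 1.
The clause (x5') is unit, so x5 = 0.
The clause (x1) is unit, so x1 = 1.
The clause (x4) is unit, so x4 = 1.
The clause (x2') is unit, so x2 = 0.
Every clause now holds.
A satisfying assignment: x1: 1; x2: 0; x3: 1; x4: 1; x5: 0.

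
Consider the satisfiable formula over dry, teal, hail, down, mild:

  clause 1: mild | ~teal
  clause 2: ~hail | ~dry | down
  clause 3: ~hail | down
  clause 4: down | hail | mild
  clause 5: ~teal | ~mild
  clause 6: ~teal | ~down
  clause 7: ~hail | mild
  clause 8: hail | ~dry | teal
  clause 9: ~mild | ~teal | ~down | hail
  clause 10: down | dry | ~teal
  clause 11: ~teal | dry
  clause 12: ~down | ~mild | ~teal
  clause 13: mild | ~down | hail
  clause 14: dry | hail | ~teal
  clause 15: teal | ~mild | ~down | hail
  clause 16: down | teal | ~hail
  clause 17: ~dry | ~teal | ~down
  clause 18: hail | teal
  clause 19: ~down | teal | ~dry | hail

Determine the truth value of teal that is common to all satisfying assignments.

Suppose teal = 1.
Unit clause (mild) forces mild = 1.
But (~mild) is also a unit clause — contradiction.
So every satisfying assignment has teal = False.

False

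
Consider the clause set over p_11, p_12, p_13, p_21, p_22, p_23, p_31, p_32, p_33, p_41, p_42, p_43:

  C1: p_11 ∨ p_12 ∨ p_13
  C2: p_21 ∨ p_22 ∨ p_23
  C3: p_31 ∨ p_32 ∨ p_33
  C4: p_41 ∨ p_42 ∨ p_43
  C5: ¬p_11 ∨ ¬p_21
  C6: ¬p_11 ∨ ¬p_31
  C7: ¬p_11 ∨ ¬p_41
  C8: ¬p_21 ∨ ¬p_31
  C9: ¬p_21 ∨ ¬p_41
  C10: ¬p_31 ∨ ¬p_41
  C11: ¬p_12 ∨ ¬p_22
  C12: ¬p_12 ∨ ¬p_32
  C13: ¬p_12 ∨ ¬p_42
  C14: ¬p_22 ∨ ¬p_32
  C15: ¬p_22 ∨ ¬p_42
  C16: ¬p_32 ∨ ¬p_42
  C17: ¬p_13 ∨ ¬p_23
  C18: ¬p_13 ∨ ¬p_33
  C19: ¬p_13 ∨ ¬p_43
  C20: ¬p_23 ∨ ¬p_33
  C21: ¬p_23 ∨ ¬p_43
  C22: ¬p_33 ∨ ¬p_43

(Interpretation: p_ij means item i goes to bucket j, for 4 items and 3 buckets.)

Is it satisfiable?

Try p_11 = False.
Try p_12 = True.
Unit clause (¬p_22) forces p_22 = False.
Unit clause (¬p_32) forces p_32 = False.
Unit clause (¬p_42) forces p_42 = False.
Try p_21 = True.
Unit clause (¬p_31) forces p_31 = False.
Unit clause (p_33) forces p_33 = True.
Unit clause (¬p_41) forces p_41 = False.
Unit clause (p_43) forces p_43 = True.
Now (¬p_43) is unsatisfied and unit — conflict.
That branch fails; take p_21 = False instead.
Unit clause (p_23) forces p_23 = True.
Unit clause (¬p_13) forces p_13 = False.
Unit clause (¬p_33) forces p_33 = False.
Unit clause (p_31) forces p_31 = True.
Unit clause (¬p_41) forces p_41 = False.
Unit clause (p_43) forces p_43 = True.
Now (¬p_43) is unsatisfied and unit — conflict.
Both values of p_21 lead to a conflict.
That branch fails; take p_12 = False instead.
Unit clause (p_13) forces p_13 = True.
Unit clause (¬p_23) forces p_23 = False.
Unit clause (¬p_33) forces p_33 = False.
Unit clause (¬p_43) forces p_43 = False.
Try p_21 = True.
Unit clause (¬p_31) forces p_31 = False.
Unit clause (p_32) forces p_32 = True.
Unit clause (¬p_41) forces p_41 = False.
Unit clause (p_42) forces p_42 = True.
Now (¬p_42) is unsatisfied and unit — conflict.
That branch fails; take p_21 = False instead.
Unit clause (p_22) forces p_22 = True.
Unit clause (¬p_32) forces p_32 = False.
Unit clause (p_31) forces p_31 = True.
Unit clause (¬p_41) forces p_41 = False.
Unit clause (p_42) forces p_42 = True.
Now (¬p_42) is unsatisfied and unit — conflict.
Both values of p_21 lead to a conflict.
Both values of p_12 lead to a conflict.
That branch fails; take p_11 = True instead.
Unit clause (¬p_21) forces p_21 = False.
Unit clause (¬p_31) forces p_31 = False.
Unit clause (¬p_41) forces p_41 = False.
Try p_22 = True.
Unit clause (¬p_12) forces p_12 = False.
Unit clause (¬p_32) forces p_32 = False.
Unit clause (p_33) forces p_33 = True.
Unit clause (¬p_42) forces p_42 = False.
Unit clause (p_43) forces p_43 = True.
Now (¬p_43) is unsatisfied and unit — conflict.
That branch fails; take p_22 = False instead.
Unit clause (p_23) forces p_23 = True.
Unit clause (¬p_13) forces p_13 = False.
Unit clause (¬p_33) forces p_33 = False.
Unit clause (p_32) forces p_32 = True.
Unit clause (¬p_12) forces p_12 = False.
Unit clause (¬p_42) forces p_42 = False.
Unit clause (p_43) forces p_43 = True.
Now (¬p_43) is unsatisfied and unit — conflict.
Both values of p_22 lead to a conflict.
Both values of p_11 lead to a conflict.
No assignment satisfies every clause.

No, unsatisfiable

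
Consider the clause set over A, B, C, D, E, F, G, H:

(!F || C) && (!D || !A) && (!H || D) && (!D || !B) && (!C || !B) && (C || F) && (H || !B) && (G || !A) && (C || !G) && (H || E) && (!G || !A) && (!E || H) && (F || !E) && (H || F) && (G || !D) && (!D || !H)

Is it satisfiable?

Suppose F = false.
Unit clause (C) forces C = true.
Unit clause (!B) forces B = false.
Unit clause (!E) forces E = false.
Unit clause (H) forces H = true.
Unit clause (D) forces D = true.
That conflicts with the unit clause (!D).
Backtrack on F: now try F = true.
Unit clause (C) forces C = true.
Unit clause (!B) forces B = false.
Suppose D = false.
Unit clause (!H) forces H = false.
Unit clause (E) forces E = true.
That conflicts with the unit clause (!E).
Backtrack on D: now try D = true.
Unit clause (!A) forces A = false.
Unit clause (G) forces G = true.
Unit clause (!H) forces H = false.
Unit clause (E) forces E = true.
That conflicts with the unit clause (!E).
Either choice for D ends in contradiction.
Either choice for F ends in contradiction.
No assignment satisfies every clause.

No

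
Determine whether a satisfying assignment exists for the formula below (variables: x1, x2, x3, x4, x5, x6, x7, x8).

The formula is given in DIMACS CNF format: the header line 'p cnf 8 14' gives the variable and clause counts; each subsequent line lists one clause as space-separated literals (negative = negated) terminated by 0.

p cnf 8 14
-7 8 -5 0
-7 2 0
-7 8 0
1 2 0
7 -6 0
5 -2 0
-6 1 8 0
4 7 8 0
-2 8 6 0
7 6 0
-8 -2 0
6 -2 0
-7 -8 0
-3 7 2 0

Suppose x7 = False.
(¬x6) alone gives x6 = False.
Now (x6) is unsatisfied and unit — conflict.
That branch fails; take x7 = True instead.
(x2) alone gives x2 = True.
(x8) alone gives x8 = True.
Now (¬x8) is unsatisfied and unit — conflict.
Neither x7 = True nor x7 = False works.
No assignment satisfies every clause.

No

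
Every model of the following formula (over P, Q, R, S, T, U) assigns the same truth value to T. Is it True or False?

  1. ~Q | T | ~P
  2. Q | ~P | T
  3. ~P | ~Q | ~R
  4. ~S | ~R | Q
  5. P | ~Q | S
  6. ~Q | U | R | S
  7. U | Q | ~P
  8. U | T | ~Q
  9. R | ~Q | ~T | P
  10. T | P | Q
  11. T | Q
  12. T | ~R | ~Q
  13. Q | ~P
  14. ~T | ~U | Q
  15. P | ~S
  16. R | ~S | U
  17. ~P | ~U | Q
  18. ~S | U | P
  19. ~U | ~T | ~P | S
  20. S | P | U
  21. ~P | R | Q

True

Suppose T = 0.
(Q) alone gives Q = 1.
(~P) alone gives P = 0.
(S) alone gives S = 1.
Now (~S) is unsatisfied and unit — conflict.
So every satisfying assignment has T = True.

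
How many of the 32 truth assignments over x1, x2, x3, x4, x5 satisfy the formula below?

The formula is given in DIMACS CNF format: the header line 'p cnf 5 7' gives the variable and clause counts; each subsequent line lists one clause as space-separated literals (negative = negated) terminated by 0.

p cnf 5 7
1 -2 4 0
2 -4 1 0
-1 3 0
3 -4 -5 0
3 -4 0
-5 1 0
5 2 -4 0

10

There are 2^5 = 32 truth assignments over (x1, x2, x3, x4, x5).
Split on x2. With x2 = True, the clauses containing x2 are satisfied and ¬x2 drops from the rest; 5 of the 2^4 = 16 assignments to the other variables satisfy what remains.
With x2 = False, by the same count on the reduced clause set, 5 assignments work.
(One model: x1=F, x2=F, x3=F, x4=F, x5=F.)
Total: 5 + 5 = 10.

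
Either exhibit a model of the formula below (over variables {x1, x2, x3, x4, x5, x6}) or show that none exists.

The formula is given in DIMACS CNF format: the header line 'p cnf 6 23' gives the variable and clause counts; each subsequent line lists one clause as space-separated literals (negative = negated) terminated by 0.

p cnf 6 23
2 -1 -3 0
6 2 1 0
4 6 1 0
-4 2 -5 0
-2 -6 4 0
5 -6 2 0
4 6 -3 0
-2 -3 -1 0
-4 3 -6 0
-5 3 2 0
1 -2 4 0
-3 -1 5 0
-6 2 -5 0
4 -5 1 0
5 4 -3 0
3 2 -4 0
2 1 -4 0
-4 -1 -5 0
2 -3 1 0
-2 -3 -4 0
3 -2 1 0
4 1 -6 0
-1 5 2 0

x1 ↦ True,  x2 ↦ True,  x3 ↦ False,  x4 ↦ True,  x5 ↦ False,  x6 ↦ False

Try x2 = True.
Try x6 = False.
Try x4 = True.
The clause (¬x3) is unit, so x3 = False.
The clause (x1) is unit, so x1 = True.
The clause (¬x5) is unit, so x5 = False.
Every clause now holds.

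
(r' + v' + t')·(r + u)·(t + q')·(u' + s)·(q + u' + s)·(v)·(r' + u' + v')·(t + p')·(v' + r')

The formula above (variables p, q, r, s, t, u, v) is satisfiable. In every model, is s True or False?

True

Suppose s = 0.
Unit clause (u') forces u = 0.
Unit clause (r) forces r = 1.
Unit clause (v) forces v = 1.
That conflicts with the unit clause (v').
So every satisfying assignment has s = True.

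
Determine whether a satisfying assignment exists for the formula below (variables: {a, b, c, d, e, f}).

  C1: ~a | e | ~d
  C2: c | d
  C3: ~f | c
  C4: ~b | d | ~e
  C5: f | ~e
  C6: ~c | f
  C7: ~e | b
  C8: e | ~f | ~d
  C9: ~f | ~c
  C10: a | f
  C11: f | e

No, unsatisfiable

Branch on c: set c = 1.
The clause (f) is unit, so f = 1.
That conflicts with the unit clause (~f).
That branch fails; take c = 0 instead.
The clause (d) is unit, so d = 1.
The clause (~f) is unit, so f = 0.
The clause (~e) is unit, so e = 0.
That conflicts with the unit clause (e).
Both values of c lead to a conflict.
No assignment satisfies every clause.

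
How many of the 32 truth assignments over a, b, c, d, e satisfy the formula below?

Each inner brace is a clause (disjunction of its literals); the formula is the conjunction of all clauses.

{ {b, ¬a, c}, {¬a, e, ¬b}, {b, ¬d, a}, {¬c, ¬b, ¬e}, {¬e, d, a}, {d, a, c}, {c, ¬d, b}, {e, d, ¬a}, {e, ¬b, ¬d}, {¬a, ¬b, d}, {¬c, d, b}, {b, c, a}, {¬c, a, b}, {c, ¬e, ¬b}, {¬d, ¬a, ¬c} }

There are 2^5 = 32 truth assignments over (a, b, c, d, e).
Split on a. With a = True, the clauses containing a are satisfied and ¬a drops from the rest; 0 of the 2^4 = 16 assignments to the other variables satisfy what remains.
With a = False, by the same count on the reduced clause set, 1 assignment works.
(One model: a=F, b=T, c=T, d=F, e=F.)
Total: 0 + 1 = 1.

1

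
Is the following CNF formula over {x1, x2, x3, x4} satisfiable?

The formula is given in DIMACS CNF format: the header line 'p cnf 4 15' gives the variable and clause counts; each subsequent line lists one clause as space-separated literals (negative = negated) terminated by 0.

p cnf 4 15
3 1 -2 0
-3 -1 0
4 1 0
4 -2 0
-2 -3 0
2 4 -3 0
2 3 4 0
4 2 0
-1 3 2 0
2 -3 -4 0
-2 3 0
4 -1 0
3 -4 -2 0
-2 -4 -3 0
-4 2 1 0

Branch on x3: set x3 = False.
The clause (¬x2) is unit, so x2 = False.
The clause (x4) is unit, so x4 = True.
The clause (¬x1) is unit, so x1 = False.
Now (x1) is unsatisfied and unit — conflict.
Backtrack on x3: now try x3 = True.
The clause (¬x1) is unit, so x1 = False.
The clause (x4) is unit, so x4 = True.
The clause (¬x2) is unit, so x2 = False.
Now (x2) is unsatisfied and unit — conflict.
Either choice for x3 ends in contradiction.
No assignment satisfies every clause.

No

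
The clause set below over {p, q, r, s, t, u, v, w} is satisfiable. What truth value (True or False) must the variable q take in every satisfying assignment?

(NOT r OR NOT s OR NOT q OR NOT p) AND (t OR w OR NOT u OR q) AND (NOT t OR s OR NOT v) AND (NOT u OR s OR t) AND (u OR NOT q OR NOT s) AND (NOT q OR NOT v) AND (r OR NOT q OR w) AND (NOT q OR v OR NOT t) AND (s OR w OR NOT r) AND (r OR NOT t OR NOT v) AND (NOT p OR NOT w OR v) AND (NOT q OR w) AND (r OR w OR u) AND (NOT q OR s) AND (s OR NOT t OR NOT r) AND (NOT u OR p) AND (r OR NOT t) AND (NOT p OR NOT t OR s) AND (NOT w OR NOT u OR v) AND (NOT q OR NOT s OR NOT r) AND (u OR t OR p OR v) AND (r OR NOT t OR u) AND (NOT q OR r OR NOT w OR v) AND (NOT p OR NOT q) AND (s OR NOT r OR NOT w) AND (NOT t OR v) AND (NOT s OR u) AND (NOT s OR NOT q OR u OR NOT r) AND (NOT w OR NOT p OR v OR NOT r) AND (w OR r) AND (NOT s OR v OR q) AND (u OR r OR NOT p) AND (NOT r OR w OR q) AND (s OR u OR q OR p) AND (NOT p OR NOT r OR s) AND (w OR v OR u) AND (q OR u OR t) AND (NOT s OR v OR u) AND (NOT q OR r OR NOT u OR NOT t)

Suppose q = true.
From the singleton clause (NOT v), v = false.
From the singleton clause (NOT t), t = false.
From the singleton clause (w), w = true.
From the singleton clause (NOT p), p = false.
From the singleton clause (s), s = true.
From the singleton clause (u), u = true.
That conflicts with the unit clause (NOT u).
So every satisfying assignment has q = False.

False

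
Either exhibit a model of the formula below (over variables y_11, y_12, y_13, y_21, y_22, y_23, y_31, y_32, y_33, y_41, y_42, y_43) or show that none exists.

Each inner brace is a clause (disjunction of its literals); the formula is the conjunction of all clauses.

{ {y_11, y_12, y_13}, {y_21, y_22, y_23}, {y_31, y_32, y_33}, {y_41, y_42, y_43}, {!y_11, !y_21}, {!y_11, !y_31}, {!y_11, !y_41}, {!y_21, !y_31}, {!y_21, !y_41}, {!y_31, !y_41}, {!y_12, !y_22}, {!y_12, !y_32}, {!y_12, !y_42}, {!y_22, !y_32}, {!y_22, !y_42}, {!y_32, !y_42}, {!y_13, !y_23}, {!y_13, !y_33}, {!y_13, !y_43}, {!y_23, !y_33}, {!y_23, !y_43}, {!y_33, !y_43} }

UNSATISFIABLE

Case y_11 = false:
Case y_12 = true:
(!y_22) alone gives y_22 = false.
(!y_32) alone gives y_32 = false.
(!y_42) alone gives y_42 = false.
Case y_21 = true:
(!y_31) alone gives y_31 = false.
(y_33) alone gives y_33 = true.
(!y_41) alone gives y_41 = false.
(y_43) alone gives y_43 = true.
That conflicts with the unit clause (!y_43).
Backtrack on y_21: now try y_21 = false.
(y_23) alone gives y_23 = true.
(!y_13) alone gives y_13 = false.
(!y_33) alone gives y_33 = false.
(y_31) alone gives y_31 = true.
(!y_41) alone gives y_41 = false.
(y_43) alone gives y_43 = true.
That conflicts with the unit clause (!y_43).
Either choice for y_21 ends in contradiction.
Backtrack on y_12: now try y_12 = false.
(y_13) alone gives y_13 = true.
(!y_23) alone gives y_23 = false.
(!y_33) alone gives y_33 = false.
(!y_43) alone gives y_43 = false.
Case y_21 = true:
(!y_31) alone gives y_31 = false.
(y_32) alone gives y_32 = true.
(!y_41) alone gives y_41 = false.
(y_42) alone gives y_42 = true.
That conflicts with the unit clause (!y_42).
Backtrack on y_21: now try y_21 = false.
(y_22) alone gives y_22 = true.
(!y_32) alone gives y_32 = false.
(y_31) alone gives y_31 = true.
(!y_41) alone gives y_41 = false.
(y_42) alone gives y_42 = true.
That conflicts with the unit clause (!y_42).
Either choice for y_21 ends in contradiction.
Either choice for y_12 ends in contradiction.
Backtrack on y_11: now try y_11 = true.
(!y_21) alone gives y_21 = false.
(!y_31) alone gives y_31 = false.
(!y_41) alone gives y_41 = false.
Case y_22 = true:
(!y_12) alone gives y_12 = false.
(!y_32) alone gives y_32 = false.
(y_33) alone gives y_33 = true.
(!y_42) alone gives y_42 = false.
(y_43) alone gives y_43 = true.
That conflicts with the unit clause (!y_43).
Backtrack on y_22: now try y_22 = false.
(y_23) alone gives y_23 = true.
(!y_13) alone gives y_13 = false.
(!y_33) alone gives y_33 = false.
(y_32) alone gives y_32 = true.
(!y_12) alone gives y_12 = false.
(!y_42) alone gives y_42 = false.
(y_43) alone gives y_43 = true.
That conflicts with the unit clause (!y_43).
Either choice for y_22 ends in contradiction.
Either choice for y_11 ends in contradiction.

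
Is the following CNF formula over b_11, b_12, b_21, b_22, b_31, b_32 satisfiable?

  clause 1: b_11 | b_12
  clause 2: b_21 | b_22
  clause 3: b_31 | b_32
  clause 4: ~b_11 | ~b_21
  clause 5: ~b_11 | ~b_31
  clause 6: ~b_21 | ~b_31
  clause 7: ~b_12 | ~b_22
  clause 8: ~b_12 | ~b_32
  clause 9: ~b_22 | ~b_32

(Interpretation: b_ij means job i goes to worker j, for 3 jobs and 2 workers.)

No

Branch on b_11: set b_11 = 1.
From the singleton clause (~b_21), b_21 = 0.
From the singleton clause (b_22), b_22 = 1.
From the singleton clause (~b_31), b_31 = 0.
From the singleton clause (b_32), b_32 = 1.
But (~b_32) is also a unit clause — contradiction.
Undo b_11 and try b_11 = 0.
From the singleton clause (b_12), b_12 = 1.
From the singleton clause (~b_22), b_22 = 0.
From the singleton clause (b_21), b_21 = 1.
From the singleton clause (~b_31), b_31 = 0.
From the singleton clause (b_32), b_32 = 1.
But (~b_32) is also a unit clause — contradiction.
Either choice for b_11 ends in contradiction.
No assignment satisfies every clause.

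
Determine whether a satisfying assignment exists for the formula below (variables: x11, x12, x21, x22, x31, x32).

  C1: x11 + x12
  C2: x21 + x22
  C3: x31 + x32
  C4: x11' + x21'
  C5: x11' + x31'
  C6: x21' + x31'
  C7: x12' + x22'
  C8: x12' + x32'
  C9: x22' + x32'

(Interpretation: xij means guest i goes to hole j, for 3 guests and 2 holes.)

Try x11 = 1.
(x21') alone gives x21 = 0.
(x22) alone gives x22 = 1.
(x31') alone gives x31 = 0.
(x32) alone gives x32 = 1.
Now (x32') is unsatisfied and unit — conflict.
That branch fails; take x11 = 0 instead.
(x12) alone gives x12 = 1.
(x22') alone gives x22 = 0.
(x21) alone gives x21 = 1.
(x31') alone gives x31 = 0.
(x32) alone gives x32 = 1.
Now (x32') is unsatisfied and unit — conflict.
Both values of x11 lead to a conflict.
No assignment satisfies every clause.

No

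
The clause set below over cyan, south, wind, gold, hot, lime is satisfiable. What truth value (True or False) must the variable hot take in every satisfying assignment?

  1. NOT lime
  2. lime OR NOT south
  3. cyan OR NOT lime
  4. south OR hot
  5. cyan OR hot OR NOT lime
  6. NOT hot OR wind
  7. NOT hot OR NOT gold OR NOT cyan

True

Suppose hot = false.
(NOT lime) alone gives lime = false.
(NOT south) alone gives south = false.
Now (south) is unsatisfied and unit — conflict.
So every satisfying assignment has hot = True.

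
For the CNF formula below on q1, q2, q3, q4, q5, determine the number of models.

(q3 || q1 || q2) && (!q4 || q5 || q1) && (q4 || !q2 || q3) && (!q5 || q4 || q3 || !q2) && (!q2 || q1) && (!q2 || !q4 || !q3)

There are 2^5 = 32 truth assignments over (q1, q2, q3, q4, q5).
Split on q4. With q4 = true, the clauses containing q4 are satisfied and !q4 drops from the rest; 7 of the 2^4 = 16 assignments to the other variables satisfy what remains.
With q4 = false, by the same count on the reduced clause set, 8 assignments work.
Total: 7 + 8 = 15.

15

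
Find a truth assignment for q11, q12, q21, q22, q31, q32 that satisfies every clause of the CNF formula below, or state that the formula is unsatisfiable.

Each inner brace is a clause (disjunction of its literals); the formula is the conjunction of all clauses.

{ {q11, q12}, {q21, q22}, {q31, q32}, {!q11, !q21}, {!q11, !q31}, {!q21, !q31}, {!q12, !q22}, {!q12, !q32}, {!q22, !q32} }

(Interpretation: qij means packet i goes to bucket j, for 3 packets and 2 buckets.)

Try q11 = true.
The clause (!q21) is unit, so q21 = false.
The clause (q22) is unit, so q22 = true.
The clause (!q31) is unit, so q31 = false.
The clause (q32) is unit, so q32 = true.
But (!q32) is also a unit clause — contradiction.
Undo q11 and try q11 = false.
The clause (q12) is unit, so q12 = true.
The clause (!q22) is unit, so q22 = false.
The clause (q21) is unit, so q21 = true.
The clause (!q31) is unit, so q31 = false.
The clause (q32) is unit, so q32 = true.
But (!q32) is also a unit clause — contradiction.
Neither q11 = true nor q11 = false works.

UNSATISFIABLE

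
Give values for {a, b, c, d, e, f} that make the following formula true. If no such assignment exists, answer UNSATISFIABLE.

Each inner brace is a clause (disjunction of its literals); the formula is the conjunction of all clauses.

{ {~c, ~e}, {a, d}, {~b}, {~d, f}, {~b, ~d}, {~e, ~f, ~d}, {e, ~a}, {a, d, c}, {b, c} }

a: 0, b: 0, c: 1, d: 1, e: 0, f: 1

The clause (~b) is unit, so b = 0.
The clause (c) is unit, so c = 1.
The clause (~e) is unit, so e = 0.
The clause (~a) is unit, so a = 0.
The clause (d) is unit, so d = 1.
The clause (f) is unit, so f = 1.
This assignment satisfies each clause.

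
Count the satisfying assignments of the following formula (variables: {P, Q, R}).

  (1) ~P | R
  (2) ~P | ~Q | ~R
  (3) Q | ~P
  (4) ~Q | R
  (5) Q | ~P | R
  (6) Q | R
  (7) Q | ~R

1

There are 2^3 = 8 truth assignments over (P, Q, R).
Check each against the 7 clauses (columns in the order P, Q, R):
  F F F  ✗ fails (Q | R)
  F F T  ✗ fails (Q | ~R)
  F T F  ✗ fails (~Q | R)
  F T T  ✓ satisfies all
  T F F  ✗ fails (~P | R)
  T F T  ✗ fails (Q | ~P)
  T T F  ✗ fails (~P | R)
  T T T  ✗ fails (~P | ~Q | ~R)
1 of the 8 rows is a model.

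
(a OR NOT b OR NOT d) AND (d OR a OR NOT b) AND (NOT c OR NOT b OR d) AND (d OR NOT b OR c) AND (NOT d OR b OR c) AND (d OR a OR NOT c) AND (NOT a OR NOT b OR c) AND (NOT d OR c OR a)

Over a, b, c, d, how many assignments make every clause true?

There are 2^4 = 16 truth assignments over (a, b, c, d).
Check each against the 8 clauses (columns in the order a, b, c, d):
  F F F F  ✓ satisfies all
  F F F T  ✗ fails (NOT d OR b OR c)
  F F T F  ✗ fails (d OR a OR NOT c)
  F F T T  ✓ satisfies all
  F T F F  ✗ fails (d OR a OR NOT b)
  F T F T  ✗ fails (a OR NOT b OR NOT d)
  F T T F  ✗ fails (d OR a OR NOT b)
  F T T T  ✗ fails (a OR NOT b OR NOT d)
  T F F F  ✓ satisfies all
  T F F T  ✗ fails (NOT d OR b OR c)
  T F T F  ✓ satisfies all
  T F T T  ✓ satisfies all
  T T F F  ✗ fails (d OR NOT b OR c)
  T T F T  ✗ fails (NOT a OR NOT b OR c)
  T T T F  ✗ fails (NOT c OR NOT b OR d)
  T T T T  ✓ satisfies all
6 of the 16 rows are models.

6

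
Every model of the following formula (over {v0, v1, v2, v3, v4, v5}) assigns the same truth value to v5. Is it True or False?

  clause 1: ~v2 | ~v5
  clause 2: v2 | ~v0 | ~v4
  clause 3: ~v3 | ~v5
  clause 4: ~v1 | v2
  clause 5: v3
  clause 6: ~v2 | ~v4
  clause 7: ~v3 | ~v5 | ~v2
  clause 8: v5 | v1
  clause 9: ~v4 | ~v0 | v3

False

Suppose v5 = 1.
(~v2) alone gives v2 = 0.
(~v3) alone gives v3 = 0.
But (v3) is also a unit clause — contradiction.
So every satisfying assignment has v5 = False.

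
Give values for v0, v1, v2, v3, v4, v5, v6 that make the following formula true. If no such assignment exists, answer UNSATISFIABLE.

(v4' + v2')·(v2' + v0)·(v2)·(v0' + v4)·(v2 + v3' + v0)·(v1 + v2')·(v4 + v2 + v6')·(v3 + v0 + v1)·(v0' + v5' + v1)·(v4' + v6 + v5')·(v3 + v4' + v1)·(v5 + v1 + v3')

UNSATISFIABLE

(v2) alone gives v2 = 1.
(v4') alone gives v4 = 0.
(v0) alone gives v0 = 1.
Now (v0') is unsatisfied and unit — conflict.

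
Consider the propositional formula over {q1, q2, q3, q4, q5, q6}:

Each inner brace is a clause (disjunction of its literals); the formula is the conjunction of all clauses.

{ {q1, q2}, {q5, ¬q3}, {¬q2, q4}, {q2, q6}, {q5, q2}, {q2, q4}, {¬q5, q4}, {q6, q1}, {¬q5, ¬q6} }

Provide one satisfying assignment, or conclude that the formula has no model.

q1=True, q2=True, q3=False, q4=True, q5=False, q6=True

Case q1 = True:
Case q5 = False:
From the singleton clause (¬q3), q3 = False.
From the singleton clause (q2), q2 = True.
From the singleton clause (q4), q4 = True.
Every clause is now satisfied; q6 is unconstrained.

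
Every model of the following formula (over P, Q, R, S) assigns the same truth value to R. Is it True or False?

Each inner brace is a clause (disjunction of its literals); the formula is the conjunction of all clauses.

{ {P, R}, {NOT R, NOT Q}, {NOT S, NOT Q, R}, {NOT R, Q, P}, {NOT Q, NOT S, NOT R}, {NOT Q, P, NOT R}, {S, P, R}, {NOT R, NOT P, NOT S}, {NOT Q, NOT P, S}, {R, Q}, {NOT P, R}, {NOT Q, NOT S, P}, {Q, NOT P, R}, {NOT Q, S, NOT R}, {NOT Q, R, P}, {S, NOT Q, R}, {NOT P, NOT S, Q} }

Suppose R = false.
Unit clause (P) forces P = true.
But (NOT P) is also a unit clause — contradiction.
So every satisfying assignment has R = True.

True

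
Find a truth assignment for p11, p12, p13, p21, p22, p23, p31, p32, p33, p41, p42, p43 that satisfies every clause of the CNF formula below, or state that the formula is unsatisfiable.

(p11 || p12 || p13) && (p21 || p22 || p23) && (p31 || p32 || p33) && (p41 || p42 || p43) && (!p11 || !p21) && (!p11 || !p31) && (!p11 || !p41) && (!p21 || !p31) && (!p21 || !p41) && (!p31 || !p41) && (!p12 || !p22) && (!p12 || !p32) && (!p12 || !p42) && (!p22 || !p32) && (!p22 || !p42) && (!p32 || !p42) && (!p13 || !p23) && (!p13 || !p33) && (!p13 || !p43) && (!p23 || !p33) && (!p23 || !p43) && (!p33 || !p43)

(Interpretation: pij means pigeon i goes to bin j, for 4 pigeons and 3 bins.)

UNSATISFIABLE

Case p11 = false:
Case p12 = true:
(!p22) alone gives p22 = false.
(!p32) alone gives p32 = false.
(!p42) alone gives p42 = false.
Case p21 = true:
(!p31) alone gives p31 = false.
(p33) alone gives p33 = true.
(!p41) alone gives p41 = false.
(p43) alone gives p43 = true.
That conflicts with the unit clause (!p43).
Backtrack on p21: now try p21 = false.
(p23) alone gives p23 = true.
(!p13) alone gives p13 = false.
(!p33) alone gives p33 = false.
(p31) alone gives p31 = true.
(!p41) alone gives p41 = false.
(p43) alone gives p43 = true.
That conflicts with the unit clause (!p43).
Both values of p21 lead to a conflict.
Backtrack on p12: now try p12 = false.
(p13) alone gives p13 = true.
(!p23) alone gives p23 = false.
(!p33) alone gives p33 = false.
(!p43) alone gives p43 = false.
Case p21 = true:
(!p31) alone gives p31 = false.
(p32) alone gives p32 = true.
(!p41) alone gives p41 = false.
(p42) alone gives p42 = true.
That conflicts with the unit clause (!p42).
Backtrack on p21: now try p21 = false.
(p22) alone gives p22 = true.
(!p32) alone gives p32 = false.
(p31) alone gives p31 = true.
(!p41) alone gives p41 = false.
(p42) alone gives p42 = true.
That conflicts with the unit clause (!p42).
Both values of p21 lead to a conflict.
Both values of p12 lead to a conflict.
Backtrack on p11: now try p11 = true.
(!p21) alone gives p21 = false.
(!p31) alone gives p31 = false.
(!p41) alone gives p41 = false.
Case p22 = true:
(!p12) alone gives p12 = false.
(!p32) alone gives p32 = false.
(p33) alone gives p33 = true.
(!p42) alone gives p42 = false.
(p43) alone gives p43 = true.
That conflicts with the unit clause (!p43).
Backtrack on p22: now try p22 = false.
(p23) alone gives p23 = true.
(!p13) alone gives p13 = false.
(!p33) alone gives p33 = false.
(p32) alone gives p32 = true.
(!p12) alone gives p12 = false.
(!p42) alone gives p42 = false.
(p43) alone gives p43 = true.
That conflicts with the unit clause (!p43).
Both values of p22 lead to a conflict.
Both values of p11 lead to a conflict.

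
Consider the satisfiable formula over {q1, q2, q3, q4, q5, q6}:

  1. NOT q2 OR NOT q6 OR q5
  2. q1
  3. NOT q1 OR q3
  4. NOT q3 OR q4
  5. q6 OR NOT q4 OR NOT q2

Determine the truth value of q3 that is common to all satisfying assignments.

True

Suppose q3 = false.
Unit clause (q1) forces q1 = true.
But (NOT q1) is also a unit clause — contradiction.
So every satisfying assignment has q3 = True.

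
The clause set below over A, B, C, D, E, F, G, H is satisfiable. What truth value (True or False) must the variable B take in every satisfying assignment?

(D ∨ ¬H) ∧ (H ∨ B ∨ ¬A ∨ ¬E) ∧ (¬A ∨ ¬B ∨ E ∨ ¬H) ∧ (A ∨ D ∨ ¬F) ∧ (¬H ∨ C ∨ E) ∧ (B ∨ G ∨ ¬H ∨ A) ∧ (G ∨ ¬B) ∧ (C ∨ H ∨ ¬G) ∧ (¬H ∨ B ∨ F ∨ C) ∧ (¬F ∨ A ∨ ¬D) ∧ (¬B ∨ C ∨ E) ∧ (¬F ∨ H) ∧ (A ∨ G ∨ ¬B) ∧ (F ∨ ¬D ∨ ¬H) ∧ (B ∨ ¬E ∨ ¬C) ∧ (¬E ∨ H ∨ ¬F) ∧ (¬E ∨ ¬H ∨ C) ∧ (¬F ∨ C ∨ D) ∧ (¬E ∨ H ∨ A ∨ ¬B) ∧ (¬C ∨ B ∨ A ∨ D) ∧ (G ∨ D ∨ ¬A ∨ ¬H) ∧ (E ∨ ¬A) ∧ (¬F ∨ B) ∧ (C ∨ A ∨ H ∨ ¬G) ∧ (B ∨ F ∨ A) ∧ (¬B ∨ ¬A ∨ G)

True

Suppose B = False.
Unit clause (¬F) forces F = False.
Unit clause (A) forces A = True.
Unit clause (E) forces E = True.
Unit clause (H) forces H = True.
Unit clause (D) forces D = True.
But (¬D) is also a unit clause — contradiction.
So every satisfying assignment has B = True.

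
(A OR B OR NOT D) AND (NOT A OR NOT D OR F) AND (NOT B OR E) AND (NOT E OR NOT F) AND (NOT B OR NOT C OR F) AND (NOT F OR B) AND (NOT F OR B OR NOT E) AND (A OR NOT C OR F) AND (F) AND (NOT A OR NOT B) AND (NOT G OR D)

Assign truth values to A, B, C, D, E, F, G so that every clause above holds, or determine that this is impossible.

(F) alone gives F = true.
(NOT E) alone gives E = false.
(NOT B) alone gives B = false.
But (B) is also a unit clause — contradiction.

UNSATISFIABLE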